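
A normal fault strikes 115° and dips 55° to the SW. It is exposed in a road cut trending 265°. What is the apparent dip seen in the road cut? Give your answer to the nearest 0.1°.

The section lies 30° from the strike.
tan α = tan 55° × sin 30° = 1.4281 × 0.5000 = 0.7141
apparent dip = arctan 0.7141 = 35.53°

35.5°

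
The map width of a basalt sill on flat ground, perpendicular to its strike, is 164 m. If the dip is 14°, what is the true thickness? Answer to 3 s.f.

39.7 m

True thickness t = w · sin(dip) = 164 × sin 14°
t = 164 × 0.2419 = 39.675 m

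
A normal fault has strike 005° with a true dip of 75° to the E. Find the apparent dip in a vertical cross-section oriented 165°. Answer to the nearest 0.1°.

Angle between strike (005°) and section (165°): β = 20°.
tan(apparent dip) = tan 75° · sin 20° = 1.2764
apparent dip = arctan 1.2764 = 51.92°

51.9°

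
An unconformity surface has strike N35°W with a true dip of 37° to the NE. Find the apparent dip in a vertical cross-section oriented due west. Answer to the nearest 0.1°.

31.7°

Angle between strike (N35°W) and section (due west): β = 55°.
tan α = tan 37° × sin 55° = 0.7536 × 0.8192 = 0.6173
α = arctan(0.6173) = 31.69°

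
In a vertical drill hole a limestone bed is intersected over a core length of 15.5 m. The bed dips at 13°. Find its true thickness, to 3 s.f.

15.1 m

True thickness t = h · cos(dip) = 15.5 × cos 13°
t = 15.5 × 0.9744 = 15.103 m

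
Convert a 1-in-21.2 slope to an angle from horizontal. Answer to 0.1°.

2.7°

tan θ = 1/21.2 = 0.0472
θ = arctan(0.0472) = 2.70°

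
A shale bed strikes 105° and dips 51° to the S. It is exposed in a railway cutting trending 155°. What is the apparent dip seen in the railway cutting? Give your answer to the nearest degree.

Angle between strike (105°) and section (155°): β = 50°.
tan α = tan 51° × sin 50° = 1.2349 × 0.7660 = 0.9460
α = arctan(0.9460) = 43.41°

43°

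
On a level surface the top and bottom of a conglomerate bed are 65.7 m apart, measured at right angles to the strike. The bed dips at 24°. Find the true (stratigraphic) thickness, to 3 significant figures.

True thickness t = w · sin(dip) = 65.7 × sin 24°
t = 65.7 × 0.4067 = 26.723 m

26.7 m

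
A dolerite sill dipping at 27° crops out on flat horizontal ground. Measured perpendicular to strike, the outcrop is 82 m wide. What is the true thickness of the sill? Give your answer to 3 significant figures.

37.2 m

True thickness t = w · sin(dip) = 82 × sin 27°
t = 82 × 0.4540 = 37.227 m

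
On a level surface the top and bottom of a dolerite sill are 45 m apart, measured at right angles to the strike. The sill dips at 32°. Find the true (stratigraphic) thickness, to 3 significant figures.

True thickness t = w · sin(dip) = 45 × sin 32°
t = 45 × 0.5299 = 23.846 m

23.8 m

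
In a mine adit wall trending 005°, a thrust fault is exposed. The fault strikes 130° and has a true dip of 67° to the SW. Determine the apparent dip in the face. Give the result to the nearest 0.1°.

Angle between strike (130°) and section (005°): β = 55°.
tan(apparent dip) = tan 67° · sin 55° = 1.9298
α = arctan(1.9298) = 62.61°

62.6°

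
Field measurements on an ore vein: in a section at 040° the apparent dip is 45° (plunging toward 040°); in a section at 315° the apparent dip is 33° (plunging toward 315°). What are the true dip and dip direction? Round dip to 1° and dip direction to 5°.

true dip 49°, dip direction 010°

The two traces are lines in the plane: v₁ = (sin 40°·cos 45°, cos 40°·cos 45°, −sin 45°), v₂ = (sin 315°·cos 33°, cos 315°·cos 33°, −sin 33°).
Cross product v₁ × v₂ gives the pole to the plane: n ∝ (0.124, 0.667, 0.591).
Dip δ = arctan(|n_h|/n_z) = arctan(0.678/0.591) = 48.9°.
The horizontal component of n points toward azimuth atan2(n_x, n_y) = 11°, the dip direction.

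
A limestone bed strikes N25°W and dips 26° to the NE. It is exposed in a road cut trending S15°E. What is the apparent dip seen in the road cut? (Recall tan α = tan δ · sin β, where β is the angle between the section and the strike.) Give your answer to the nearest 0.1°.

Angle between strike (N25°W) and section (S15°E): β = 10°.
tan(apparent dip) = tan 26° · sin 10° = 0.0847
α = arctan(0.0847) = 4.84°

4.8°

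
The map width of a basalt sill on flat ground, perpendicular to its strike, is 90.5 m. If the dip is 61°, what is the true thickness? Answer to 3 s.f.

79.2 m

True thickness t = w · sin(dip) = 90.5 × sin 61°
t = 90.5 × 0.8746 = 79.153 m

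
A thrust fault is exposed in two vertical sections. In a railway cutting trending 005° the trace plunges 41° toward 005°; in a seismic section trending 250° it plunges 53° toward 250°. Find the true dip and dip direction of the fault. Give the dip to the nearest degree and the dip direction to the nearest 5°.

The two traces are lines in the plane: v₁ = (sin 5°·cos 41°, cos 5°·cos 41°, −sin 41°), v₂ = (sin 250°·cos 53°, cos 250°·cos 53°, −sin 53°).
The plane normal is n = v₁ × v₂ ∝ (-0.735, 0.424, 0.412).
tan δ = √(n_x²+n_y²)/n_z = 0.849/0.412, so δ = 64.1°.
The horizontal component of n points toward azimuth atan2(n_x, n_y) = 300°, the dip direction.

true dip 64°, dip direction 300°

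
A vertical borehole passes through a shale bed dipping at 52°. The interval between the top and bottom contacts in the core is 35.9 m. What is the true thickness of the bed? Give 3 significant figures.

True thickness t = h · cos(dip) = 35.9 × cos 52°
t = 35.9 × 0.6157 = 22.102 m

22.1 m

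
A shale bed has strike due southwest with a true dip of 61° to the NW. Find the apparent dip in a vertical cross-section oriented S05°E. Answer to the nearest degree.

54°

Angle between strike (due southwest) and section (S05°E): β = 50°.
tan α = tan 61° × sin 50° = 1.8040 × 0.7660 = 1.3820
α = arctan(1.3820) = 54.11°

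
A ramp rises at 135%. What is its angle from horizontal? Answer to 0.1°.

53.5°

tan θ = 135/100 = 1.3500
θ = arctan(1.3500) = 53.47°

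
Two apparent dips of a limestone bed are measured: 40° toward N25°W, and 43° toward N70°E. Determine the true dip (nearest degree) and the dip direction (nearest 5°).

true dip 53°, dip direction 025°

Represent each trace as a vector plunging at its apparent dip toward its trend (east-north-up frame): v₁ = (-0.324, 0.694, -0.643), v₂ = (0.687, 0.250, -0.682).
Cross product v₁ × v₂ gives the pole to the plane: n ∝ (0.313, 0.663, 0.558).
Dip δ = arctan(|n_h|/n_z) = arctan(0.733/0.558) = 52.7°.
The horizontal component of n points toward azimuth atan2(n_x, n_y) = 25°, the dip direction.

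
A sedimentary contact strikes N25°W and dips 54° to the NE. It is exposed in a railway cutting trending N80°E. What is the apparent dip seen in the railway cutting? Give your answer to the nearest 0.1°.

53.1°

The section lies 75° from the strike.
tan(apparent dip) = tan 54° · sin 75° = 1.3295
α = arctan(1.3295) = 53.05°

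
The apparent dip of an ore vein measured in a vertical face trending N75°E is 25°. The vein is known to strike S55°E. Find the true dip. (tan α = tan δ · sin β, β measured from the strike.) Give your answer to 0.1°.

31.3°

β = acute angle between strike S55°E and section N75°E = 50°.
tan(true dip) = tan 25° / sin 50° = 0.6087
δ = arctan(0.6087) = 31.33°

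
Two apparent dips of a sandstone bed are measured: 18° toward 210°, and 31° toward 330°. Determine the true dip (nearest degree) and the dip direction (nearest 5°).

true dip 43°, dip direction 280°

The two traces are lines in the plane: v₁ = (sin 210°·cos 18°, cos 210°·cos 18°, −sin 18°), v₂ = (sin 330°·cos 31°, cos 330°·cos 31°, −sin 31°).
The plane normal is n = v₁ × v₂ ∝ (-0.654, 0.112, 0.706).
Dip δ = arctan(|n_h|/n_z) = arctan(0.663/0.706) = 43.2°.
Dip direction = atan2(-0.654, 0.112) = 280° (azimuth of n's horizontal projection).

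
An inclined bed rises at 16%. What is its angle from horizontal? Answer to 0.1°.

tan θ = 16/100 = 0.1600
θ = arctan(0.1600) = 9.09°

9.1°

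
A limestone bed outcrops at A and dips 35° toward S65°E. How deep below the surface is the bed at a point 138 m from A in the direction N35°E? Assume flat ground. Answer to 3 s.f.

16.8 m

The hole lies 80° from the dip direction, so the down-dip offset is 138 × cos 80° = 23.96 m.
Depth = down-dip offset × tan(dip) = 23.96 × tan 35° = 23.96 × 0.7002
Depth = 16.78 m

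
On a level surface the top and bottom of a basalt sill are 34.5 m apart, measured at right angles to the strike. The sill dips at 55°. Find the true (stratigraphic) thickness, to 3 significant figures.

True thickness t = w · sin(dip) = 34.5 × sin 55°
t = 34.5 × 0.8192 = 28.261 m

28.3 m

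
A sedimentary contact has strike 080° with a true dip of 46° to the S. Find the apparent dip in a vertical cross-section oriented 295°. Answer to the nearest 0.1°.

Angle between strike (080°) and section (295°): β = 35°.
tan(apparent dip) = tan 46° · sin 35° = 0.5940
α = arctan(0.5940) = 30.71°

30.7°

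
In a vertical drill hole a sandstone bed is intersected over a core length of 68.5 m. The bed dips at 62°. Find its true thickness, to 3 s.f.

32.2 m

True thickness t = h · cos(dip) = 68.5 × cos 62°
t = 68.5 × 0.4695 = 32.159 m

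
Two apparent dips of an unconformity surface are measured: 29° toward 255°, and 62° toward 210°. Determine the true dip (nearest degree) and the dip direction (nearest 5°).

true dip 65°, dip direction 180°

Each apparent-dip line lies in the plane. As unit vectors (x east, y north, z up), v₁ plunges 29°→255° and v₂ plunges 62°→210°.
n = v₁ × v₂ = (0.003, -0.632, 0.290) (taken with n_z > 0).
tan δ = √(n_x²+n_y²)/n_z = 0.632/0.290, so δ = 65.3°.
Dip direction = atan2(0.003, -0.632) = 180° (azimuth of n's horizontal projection).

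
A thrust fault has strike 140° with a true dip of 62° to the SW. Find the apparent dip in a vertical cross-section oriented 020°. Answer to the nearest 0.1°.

Angle between strike (140°) and section (020°): β = 60°.
tan α = tan 62° × sin 60° = 1.8807 × 0.8660 = 1.6288
α = arctan(1.6288) = 58.45°

58.5°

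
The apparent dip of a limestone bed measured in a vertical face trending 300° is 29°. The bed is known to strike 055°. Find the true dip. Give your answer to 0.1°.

The section is 65° from the strike.
tan δ = tan α / sin β = tan 29° / sin 65° = 0.5543 / 0.9063 = 0.6116
δ = arctan(0.6116) = 31.45°

31.5°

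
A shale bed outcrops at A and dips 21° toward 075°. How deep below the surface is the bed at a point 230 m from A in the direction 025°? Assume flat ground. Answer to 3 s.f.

The hole lies 50° from the dip direction, so the down-dip offset is 230 × cos 50° = 147.84 m.
Depth = down-dip offset × tan(dip) = 147.84 × tan 21° = 147.84 × 0.3839
Depth = 56.75 m

56.8 m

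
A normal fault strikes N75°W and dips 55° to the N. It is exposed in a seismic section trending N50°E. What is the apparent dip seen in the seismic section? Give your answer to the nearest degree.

Angle between strike (N75°W) and section (N50°E): β = 55°.
tan(apparent dip) = tan 55° · sin 55° = 1.1699
α = arctan(1.1699) = 49.48°

49°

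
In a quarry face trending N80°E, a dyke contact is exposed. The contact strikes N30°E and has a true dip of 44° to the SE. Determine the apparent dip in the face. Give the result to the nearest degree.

The section lies 50° from the strike.
tan(apparent dip) = tan 44° · sin 50° = 0.7398
α = arctan(0.7398) = 36.49°

36°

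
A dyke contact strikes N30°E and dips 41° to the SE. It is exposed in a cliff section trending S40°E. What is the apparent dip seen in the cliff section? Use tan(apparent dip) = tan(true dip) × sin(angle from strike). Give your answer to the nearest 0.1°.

39.2°

The strike is N30°E and the section trends S40°E; the acute angle between them is β = 70°.
tan α = tan 41° × sin 70° = 0.8693 × 0.9397 = 0.8169
apparent dip = arctan 0.8169 = 39.24°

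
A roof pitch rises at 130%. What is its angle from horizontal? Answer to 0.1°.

tan θ = 130/100 = 1.3000
θ = arctan(1.3000) = 52.43°

52.4°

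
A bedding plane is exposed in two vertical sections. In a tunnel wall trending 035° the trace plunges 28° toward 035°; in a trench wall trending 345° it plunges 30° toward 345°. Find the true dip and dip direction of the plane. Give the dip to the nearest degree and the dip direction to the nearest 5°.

Each apparent-dip line lies in the plane. As unit vectors (x east, y north, z up), v₁ plunges 28°→035° and v₂ plunges 30°→345°.
The plane normal is n = v₁ × v₂ ∝ (0.031, 0.358, 0.586).
True dip = arccos(n_z / |n|) = arccos(0.8521) = 31.6°.
Dip direction = azimuth of (n_x, n_y) = atan2(0.031, 0.358) = 5°.

true dip 32°, dip direction 005°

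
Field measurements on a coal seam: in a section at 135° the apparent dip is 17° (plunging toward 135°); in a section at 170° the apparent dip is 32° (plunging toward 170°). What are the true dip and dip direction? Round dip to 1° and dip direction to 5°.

true dip 36°, dip direction 200°

The two traces are lines in the plane: v₁ = (sin 135°·cos 17°, cos 135°·cos 17°, −sin 17°), v₂ = (sin 170°·cos 32°, cos 170°·cos 32°, −sin 32°).
n = v₁ × v₂ = (-0.114, -0.315, 0.465) (taken with n_z > 0).
tan δ = √(n_x²+n_y²)/n_z = 0.335/0.465, so δ = 35.8°.
The horizontal component of n points toward azimuth atan2(n_x, n_y) = 200°, the dip direction.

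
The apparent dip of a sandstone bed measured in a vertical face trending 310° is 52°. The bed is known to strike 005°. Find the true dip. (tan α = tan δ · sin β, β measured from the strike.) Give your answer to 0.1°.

β = acute angle between strike 005° and section 310° = 55°.
tan δ = tan α / sin β = tan 52° / sin 55° = 1.2799 / 0.8192 = 1.5625
δ = arctan(1.5625) = 57.38°

57.4°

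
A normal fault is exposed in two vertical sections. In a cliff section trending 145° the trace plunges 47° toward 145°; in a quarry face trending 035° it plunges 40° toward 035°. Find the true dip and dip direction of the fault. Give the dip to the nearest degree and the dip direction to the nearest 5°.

true dip 59°, dip direction 095°

Represent each trace as a vector plunging at its apparent dip toward its trend (east-north-up frame): v₁ = (0.391, -0.559, -0.731), v₂ = (0.439, 0.628, -0.643).
Cross product v₁ × v₂ gives the pole to the plane: n ∝ (0.818, -0.070, 0.491).
tan δ = √(n_x²+n_y²)/n_z = 0.821/0.491, so δ = 59.1°.
Dip direction = azimuth of (n_x, n_y) = atan2(0.818, -0.070) = 95°.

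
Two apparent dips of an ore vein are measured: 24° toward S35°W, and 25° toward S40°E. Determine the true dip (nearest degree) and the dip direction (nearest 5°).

true dip 30°, dip direction 175°

Each apparent-dip line lies in the plane. As unit vectors (x east, y north, z up), v₁ plunges 24°→S35°W and v₂ plunges 25°→S40°E.
Cross product v₁ × v₂ gives the pole to the plane: n ∝ (0.034, -0.458, 0.800).
Dip δ = arctan(|n_h|/n_z) = arctan(0.460/0.800) = 29.9°.
The horizontal component of n points toward azimuth atan2(n_x, n_y) = 176°, the dip direction.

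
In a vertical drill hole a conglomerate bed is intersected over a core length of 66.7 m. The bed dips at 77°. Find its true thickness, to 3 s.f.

True thickness t = h · cos(dip) = 66.7 × cos 77°
t = 66.7 × 0.2250 = 15.004 m

15.0 m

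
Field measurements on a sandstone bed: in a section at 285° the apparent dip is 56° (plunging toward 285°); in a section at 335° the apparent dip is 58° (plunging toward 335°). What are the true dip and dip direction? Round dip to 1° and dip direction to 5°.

Represent each trace as a vector plunging at its apparent dip toward its trend (east-north-up frame): v₁ = (-0.540, 0.145, -0.829), v₂ = (-0.224, 0.480, -0.848).
n = v₁ × v₂ = (-0.275, 0.272, 0.227) (taken with n_z > 0).
tan δ = √(n_x²+n_y²)/n_z = 0.387/0.227, so δ = 59.6°.
Dip direction = azimuth of (n_x, n_y) = atan2(-0.275, 0.272) = 315°.

true dip 60°, dip direction 315°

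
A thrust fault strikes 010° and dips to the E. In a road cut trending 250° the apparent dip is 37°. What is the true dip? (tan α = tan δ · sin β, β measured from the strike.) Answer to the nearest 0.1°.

The section is 60° from the strike.
tan(true dip) = tan 37° / sin 60° = 0.8701
δ = arctan(0.8701) = 41.03°

41.0°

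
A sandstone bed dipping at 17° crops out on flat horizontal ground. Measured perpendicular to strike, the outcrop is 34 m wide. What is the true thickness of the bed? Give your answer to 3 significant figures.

True thickness t = w · sin(dip) = 34 × sin 17°
t = 34 × 0.2924 = 9.941 m

9.94 m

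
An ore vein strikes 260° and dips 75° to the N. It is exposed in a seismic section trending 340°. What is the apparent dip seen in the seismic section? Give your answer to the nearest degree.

The section lies 80° from the strike.
tan(apparent dip) = tan 75° · sin 80° = 3.6754
α = arctan(3.6754) = 74.78°

75°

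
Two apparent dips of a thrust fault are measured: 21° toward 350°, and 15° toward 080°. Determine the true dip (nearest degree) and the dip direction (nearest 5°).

true dip 25°, dip direction 025°

The two traces are lines in the plane: v₁ = (sin 350°·cos 21°, cos 350°·cos 21°, −sin 21°), v₂ = (sin 80°·cos 15°, cos 80°·cos 15°, −sin 15°).
The plane normal is n = v₁ × v₂ ∝ (0.178, 0.383, 0.902).
True dip = arccos(n_z / |n|) = arccos(0.9057) = 25.1°.
The horizontal component of n points toward azimuth atan2(n_x, n_y) = 25°, the dip direction.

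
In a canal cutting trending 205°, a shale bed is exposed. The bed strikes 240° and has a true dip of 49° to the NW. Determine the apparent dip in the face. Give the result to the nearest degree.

Angle between strike (240°) and section (205°): β = 35°.
tan(apparent dip) = tan 49° · sin 35° = 0.6598
α = arctan(0.6598) = 33.42°

33°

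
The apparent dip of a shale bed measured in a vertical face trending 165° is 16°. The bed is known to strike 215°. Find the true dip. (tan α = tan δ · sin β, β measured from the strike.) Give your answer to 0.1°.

20.5°

β = acute angle between strike 215° and section 165° = 50°.
tan(true dip) = tan 16° / sin 50° = 0.3743
δ = arctan(0.3743) = 20.52°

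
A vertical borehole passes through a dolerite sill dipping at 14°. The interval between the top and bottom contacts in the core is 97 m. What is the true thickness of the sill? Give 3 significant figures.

94.1 m

True thickness t = h · cos(dip) = 97 × cos 14°
t = 97 × 0.9703 = 94.119 m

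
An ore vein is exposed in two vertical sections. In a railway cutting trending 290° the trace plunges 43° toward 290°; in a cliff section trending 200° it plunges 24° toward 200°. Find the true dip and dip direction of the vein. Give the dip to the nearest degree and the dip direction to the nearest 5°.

The two traces are lines in the plane: v₁ = (sin 290°·cos 43°, cos 290°·cos 43°, −sin 43°), v₂ = (sin 200°·cos 24°, cos 200°·cos 24°, −sin 24°).
n = v₁ × v₂ = (-0.687, -0.066, 0.668) (taken with n_z > 0).
tan δ = √(n_x²+n_y²)/n_z = 0.690/0.668, so δ = 45.9°.
The horizontal component of n points toward azimuth atan2(n_x, n_y) = 264°, the dip direction.

true dip 46°, dip direction 265°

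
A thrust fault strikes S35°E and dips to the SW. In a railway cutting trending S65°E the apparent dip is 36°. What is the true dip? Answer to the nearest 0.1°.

β = acute angle between strike S35°E and section S65°E = 30°.
tan(true dip) = tan 36° / sin 30° = 1.4531
true dip = arctan 1.4531 = 55.46°

55.5°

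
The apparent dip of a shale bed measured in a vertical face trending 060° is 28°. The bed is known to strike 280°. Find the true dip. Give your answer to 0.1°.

β = acute angle between strike 280° and section 060° = 40°.
tan(true dip) = tan 28° / sin 40° = 0.8272
true dip = arctan 0.8272 = 39.60°

39.6°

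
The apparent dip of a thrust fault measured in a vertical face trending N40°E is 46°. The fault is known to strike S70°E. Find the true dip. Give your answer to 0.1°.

β = acute angle between strike S70°E and section N40°E = 70°.
tan δ = tan α / sin β = tan 46° / sin 70° = 1.0355 / 0.9397 = 1.1020
true dip = arctan 1.1020 = 47.78°

47.8°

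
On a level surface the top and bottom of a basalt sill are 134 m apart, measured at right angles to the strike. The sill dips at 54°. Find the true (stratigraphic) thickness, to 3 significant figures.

108 m

True thickness t = w · sin(dip) = 134 × sin 54°
t = 134 × 0.8090 = 108.408 m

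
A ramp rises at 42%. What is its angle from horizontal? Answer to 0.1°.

tan θ = 42/100 = 0.4200
θ = arctan(0.4200) = 22.78°

22.8°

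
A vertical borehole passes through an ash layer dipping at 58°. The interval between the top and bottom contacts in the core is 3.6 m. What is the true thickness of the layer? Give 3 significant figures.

1.91 m

True thickness t = h · cos(dip) = 3.6 × cos 58°
t = 3.6 × 0.5299 = 1.908 m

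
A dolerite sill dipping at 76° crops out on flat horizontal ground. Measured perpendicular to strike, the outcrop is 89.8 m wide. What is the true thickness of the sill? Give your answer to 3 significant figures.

87.1 m

True thickness t = w · sin(dip) = 89.8 × sin 76°
t = 89.8 × 0.9703 = 87.133 m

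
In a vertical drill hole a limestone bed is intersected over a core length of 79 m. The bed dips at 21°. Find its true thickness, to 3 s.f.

73.8 m

True thickness t = h · cos(dip) = 79 × cos 21°
t = 79 × 0.9336 = 73.753 m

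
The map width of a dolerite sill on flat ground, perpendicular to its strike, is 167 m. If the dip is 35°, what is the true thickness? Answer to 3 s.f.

True thickness t = w · sin(dip) = 167 × sin 35°
t = 167 × 0.5736 = 95.787 m

95.8 m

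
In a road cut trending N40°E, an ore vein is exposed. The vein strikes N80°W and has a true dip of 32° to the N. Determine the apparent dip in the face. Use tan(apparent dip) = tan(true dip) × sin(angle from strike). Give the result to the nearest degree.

28°

Angle between strike (N80°W) and section (N40°E): β = 60°.
tan α = tan 32° × sin 60° = 0.6249 × 0.8660 = 0.5412
α = arctan(0.5412) = 28.42°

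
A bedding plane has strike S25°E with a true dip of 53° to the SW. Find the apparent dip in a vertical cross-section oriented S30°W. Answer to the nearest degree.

47°

The section lies 55° from the strike.
tan(apparent dip) = tan 53° · sin 55° = 1.0871
apparent dip = arctan 1.0871 = 47.39°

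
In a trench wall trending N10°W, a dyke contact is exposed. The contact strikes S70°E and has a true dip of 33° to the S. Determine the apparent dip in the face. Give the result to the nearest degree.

Angle between strike (S70°E) and section (N10°W): β = 60°.
tan α = tan 33° × sin 60° = 0.6494 × 0.8660 = 0.5624
α = arctan(0.5624) = 29.35°

29°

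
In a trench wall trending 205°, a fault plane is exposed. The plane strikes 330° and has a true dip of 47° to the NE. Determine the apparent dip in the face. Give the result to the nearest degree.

41°

Angle between strike (330°) and section (205°): β = 55°.
tan(apparent dip) = tan 47° · sin 55° = 0.8784
apparent dip = arctan 0.8784 = 41.30°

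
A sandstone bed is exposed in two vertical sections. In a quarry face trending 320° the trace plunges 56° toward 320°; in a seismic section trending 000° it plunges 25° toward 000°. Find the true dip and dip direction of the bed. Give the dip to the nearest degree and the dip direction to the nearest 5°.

true dip 61°, dip direction 285°

Each apparent-dip line lies in the plane. As unit vectors (x east, y north, z up), v₁ plunges 56°→320° and v₂ plunges 25°→000°.
The plane normal is n = v₁ × v₂ ∝ (-0.570, 0.152, 0.326).
tan δ = √(n_x²+n_y²)/n_z = 0.590/0.326, so δ = 61.1°.
Dip direction = atan2(-0.570, 0.152) = 285° (azimuth of n's horizontal projection).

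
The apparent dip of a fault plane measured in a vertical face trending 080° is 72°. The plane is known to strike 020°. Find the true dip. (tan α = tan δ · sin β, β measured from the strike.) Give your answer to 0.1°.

74.3°

The section is 60° from the strike.
tan δ = tan α / sin β = tan 72° / sin 60° = 3.0777 / 0.8660 = 3.5538
true dip = arctan 3.5538 = 74.28°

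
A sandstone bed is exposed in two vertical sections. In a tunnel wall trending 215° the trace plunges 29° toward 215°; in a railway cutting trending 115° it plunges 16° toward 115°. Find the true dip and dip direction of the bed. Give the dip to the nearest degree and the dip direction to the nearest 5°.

true dip 34°, dip direction 180°

Represent each trace as a vector plunging at its apparent dip toward its trend (east-north-up frame): v₁ = (-0.502, -0.716, -0.485), v₂ = (0.871, -0.406, -0.276).
The plane normal is n = v₁ × v₂ ∝ (0.001, -0.561, 0.828).
True dip = arccos(n_z / |n|) = arccos(0.8280) = 34.1°.
The horizontal component of n points toward azimuth atan2(n_x, n_y) = 180°, the dip direction.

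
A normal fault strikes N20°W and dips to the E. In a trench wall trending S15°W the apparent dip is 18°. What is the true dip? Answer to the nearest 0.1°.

29.5°

The section is 35° from the strike.
tan δ = tan α / sin β = tan 18° / sin 35° = 0.3249 / 0.5736 = 0.5665
true dip = arctan 0.5665 = 29.53°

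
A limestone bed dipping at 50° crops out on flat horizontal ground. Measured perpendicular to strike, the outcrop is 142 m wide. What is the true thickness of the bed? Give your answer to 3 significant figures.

True thickness t = w · sin(dip) = 142 × sin 50°
t = 142 × 0.7660 = 108.778 m

109 m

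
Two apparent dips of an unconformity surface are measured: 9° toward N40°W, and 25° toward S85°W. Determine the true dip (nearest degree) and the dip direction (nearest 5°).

true dip 26°, dip direction 250°

Each apparent-dip line lies in the plane. As unit vectors (x east, y north, z up), v₁ plunges 9°→N40°W and v₂ plunges 25°→S85°W.
Cross product v₁ × v₂ gives the pole to the plane: n ∝ (-0.332, -0.127, 0.733).
Dip δ = arctan(|n_h|/n_z) = arctan(0.356/0.733) = 25.9°.
The horizontal component of n points toward azimuth atan2(n_x, n_y) = 249°, the dip direction.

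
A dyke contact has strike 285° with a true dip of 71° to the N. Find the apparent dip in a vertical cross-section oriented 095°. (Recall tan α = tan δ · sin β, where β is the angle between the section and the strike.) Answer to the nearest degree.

The strike is 285° and the section trends 095°; the acute angle between them is β = 10°.
tan α = tan 71° × sin 10° = 2.9042 × 0.1736 = 0.5043
α = arctan(0.5043) = 26.76°

27°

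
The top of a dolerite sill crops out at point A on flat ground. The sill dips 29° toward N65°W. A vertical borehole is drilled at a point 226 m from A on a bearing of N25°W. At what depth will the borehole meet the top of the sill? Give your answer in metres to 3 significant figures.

96.0 m

The hole lies 40° from the dip direction, so the down-dip offset is 226 × cos 40° = 173.13 m.
Depth = down-dip offset × tan(dip) = 173.13 × tan 29° = 173.13 × 0.5543
Depth = 95.97 m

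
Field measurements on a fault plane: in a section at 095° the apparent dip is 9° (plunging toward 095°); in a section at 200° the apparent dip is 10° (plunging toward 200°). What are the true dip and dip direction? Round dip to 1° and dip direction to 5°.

Each apparent-dip line lies in the plane. As unit vectors (x east, y north, z up), v₁ plunges 9°→095° and v₂ plunges 10°→200°.
n = v₁ × v₂ = (0.130, -0.224, 0.940) (taken with n_z > 0).
tan δ = √(n_x²+n_y²)/n_z = 0.259/0.940, so δ = 15.4°.
The horizontal component of n points toward azimuth atan2(n_x, n_y) = 150°, the dip direction.

true dip 15°, dip direction 150°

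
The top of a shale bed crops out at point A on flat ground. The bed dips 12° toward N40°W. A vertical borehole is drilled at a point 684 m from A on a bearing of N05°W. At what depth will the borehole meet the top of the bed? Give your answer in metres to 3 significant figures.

The hole lies 35° from the dip direction, so the down-dip offset is 684 × cos 35° = 560.30 m.
Depth = down-dip offset × tan(dip) = 560.30 × tan 12° = 560.30 × 0.2126
Depth = 119.10 m

119 m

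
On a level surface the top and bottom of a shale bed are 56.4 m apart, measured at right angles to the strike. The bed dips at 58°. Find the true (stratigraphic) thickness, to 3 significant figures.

47.8 m

True thickness t = w · sin(dip) = 56.4 × sin 58°
t = 56.4 × 0.8480 = 47.830 m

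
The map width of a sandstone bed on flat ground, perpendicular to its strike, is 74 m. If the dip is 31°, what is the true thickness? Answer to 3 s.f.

True thickness t = w · sin(dip) = 74 × sin 31°
t = 74 × 0.5150 = 38.113 m

38.1 m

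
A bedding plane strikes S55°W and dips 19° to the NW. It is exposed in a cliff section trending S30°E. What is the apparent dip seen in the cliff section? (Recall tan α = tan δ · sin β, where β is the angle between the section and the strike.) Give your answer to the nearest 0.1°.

The strike is S55°W and the section trends S30°E; the acute angle between them is β = 85°.
tan(apparent dip) = tan 19° · sin 85° = 0.3430
α = arctan(0.3430) = 18.93°

18.9°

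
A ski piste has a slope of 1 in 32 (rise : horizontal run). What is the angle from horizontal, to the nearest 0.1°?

1.8°

tan θ = 1/32 = 0.0312
θ = arctan(0.0312) = 1.79°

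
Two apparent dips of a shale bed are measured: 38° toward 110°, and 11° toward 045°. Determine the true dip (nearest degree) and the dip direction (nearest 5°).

The two traces are lines in the plane: v₁ = (sin 110°·cos 38°, cos 110°·cos 38°, −sin 38°), v₂ = (sin 45°·cos 11°, cos 45°·cos 11°, −sin 11°).
The plane normal is n = v₁ × v₂ ∝ (0.479, -0.286, 0.701).
Dip δ = arctan(|n_h|/n_z) = arctan(0.558/0.701) = 38.5°.
The horizontal component of n points toward azimuth atan2(n_x, n_y) = 121°, the dip direction.

true dip 39°, dip direction 120°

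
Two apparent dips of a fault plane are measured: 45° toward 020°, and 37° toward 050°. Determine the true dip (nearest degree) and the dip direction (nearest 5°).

true dip 46°, dip direction 005°

Each apparent-dip line lies in the plane. As unit vectors (x east, y north, z up), v₁ plunges 45°→020° and v₂ plunges 37°→050°.
Cross product v₁ × v₂ gives the pole to the plane: n ∝ (0.037, 0.287, 0.282).
Dip δ = arctan(|n_h|/n_z) = arctan(0.289/0.282) = 45.7°.
Dip direction = atan2(0.037, 0.287) = 7° (azimuth of n's horizontal projection).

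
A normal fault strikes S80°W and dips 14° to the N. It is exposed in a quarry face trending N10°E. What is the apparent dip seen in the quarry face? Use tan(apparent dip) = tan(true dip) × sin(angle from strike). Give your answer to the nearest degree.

13°

The strike is S80°W and the section trends N10°E; the acute angle between them is β = 70°.
tan α = tan 14° × sin 70° = 0.2493 × 0.9397 = 0.2343
apparent dip = arctan 0.2343 = 13.19°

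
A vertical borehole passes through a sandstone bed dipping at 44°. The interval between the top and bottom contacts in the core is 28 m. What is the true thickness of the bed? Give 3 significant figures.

True thickness t = h · cos(dip) = 28 × cos 44°
t = 28 × 0.7193 = 20.142 m

20.1 m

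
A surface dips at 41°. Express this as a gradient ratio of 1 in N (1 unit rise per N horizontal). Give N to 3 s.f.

1 in 1.15

1 : N means tan θ = 1/N, so N = 1/tan 41° = 1/0.8693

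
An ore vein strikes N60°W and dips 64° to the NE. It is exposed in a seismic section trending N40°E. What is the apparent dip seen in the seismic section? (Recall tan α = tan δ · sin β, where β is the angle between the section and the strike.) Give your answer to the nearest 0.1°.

The strike is N60°W and the section trends N40°E; the acute angle between them is β = 80°.
tan α = tan 64° × sin 80° = 2.0503 × 0.9848 = 2.0192
α = arctan(2.0192) = 63.65°

63.7°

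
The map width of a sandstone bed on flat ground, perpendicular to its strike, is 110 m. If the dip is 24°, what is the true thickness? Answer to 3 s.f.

True thickness t = w · sin(dip) = 110 × sin 24°
t = 110 × 0.4067 = 44.741 m

44.7 m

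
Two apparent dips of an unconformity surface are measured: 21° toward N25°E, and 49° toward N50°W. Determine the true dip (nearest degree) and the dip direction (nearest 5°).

Represent each trace as a vector plunging at its apparent dip toward its trend (east-north-up frame): v₁ = (0.395, 0.846, -0.358), v₂ = (-0.503, 0.422, -0.755).
Cross product v₁ × v₂ gives the pole to the plane: n ∝ (-0.487, 0.478, 0.592).
True dip = arccos(n_z / |n|) = arccos(0.6549) = 49.1°.
Dip direction = azimuth of (n_x, n_y) = atan2(-0.487, 0.478) = 314°.

true dip 49°, dip direction 315°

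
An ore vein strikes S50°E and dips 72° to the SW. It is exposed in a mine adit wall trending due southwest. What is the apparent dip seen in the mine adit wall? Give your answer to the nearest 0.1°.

The strike is S50°E and the section trends due southwest; the acute angle between them is β = 85°.
tan(apparent dip) = tan 72° · sin 85° = 3.0660
apparent dip = arctan 3.0660 = 71.94°

71.9°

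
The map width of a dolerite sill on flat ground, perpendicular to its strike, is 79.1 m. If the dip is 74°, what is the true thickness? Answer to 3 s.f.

True thickness t = w · sin(dip) = 79.1 × sin 74°
t = 79.1 × 0.9613 = 76.036 m

76.0 m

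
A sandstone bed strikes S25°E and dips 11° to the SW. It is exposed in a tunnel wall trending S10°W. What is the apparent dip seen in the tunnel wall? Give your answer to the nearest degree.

The strike is S25°E and the section trends S10°W; the acute angle between them is β = 35°.
tan(apparent dip) = tan 11° · sin 35° = 0.1115
α = arctan(0.1115) = 6.36°

6°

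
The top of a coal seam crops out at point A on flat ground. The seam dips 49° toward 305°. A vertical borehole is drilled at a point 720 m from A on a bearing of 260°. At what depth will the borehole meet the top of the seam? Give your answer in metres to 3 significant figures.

The hole lies 45° from the dip direction, so the down-dip offset is 720 × cos 45° = 509.12 m.
Depth = down-dip offset × tan(dip) = 509.12 × tan 49° = 509.12 × 1.1504
Depth = 585.67 m

586 m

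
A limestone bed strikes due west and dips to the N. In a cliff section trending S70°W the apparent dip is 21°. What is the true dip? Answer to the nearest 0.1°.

48.3°

The section is 20° from the strike.
tan δ = tan α / sin β = tan 21° / sin 20° = 0.3839 / 0.3420 = 1.1223
true dip = arctan 1.1223 = 48.30°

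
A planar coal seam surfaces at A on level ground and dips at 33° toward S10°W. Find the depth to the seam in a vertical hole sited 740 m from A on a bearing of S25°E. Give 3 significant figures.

The hole lies 35° from the dip direction, so the down-dip offset is 740 × cos 35° = 606.17 m.
Depth = down-dip offset × tan(dip) = 606.17 × tan 33° = 606.17 × 0.6494
Depth = 393.65 m

394 m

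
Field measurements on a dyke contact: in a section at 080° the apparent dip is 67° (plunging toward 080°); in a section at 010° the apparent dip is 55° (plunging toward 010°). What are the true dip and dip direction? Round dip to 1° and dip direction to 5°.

true dip 68°, dip direction 065°

Each apparent-dip line lies in the plane. As unit vectors (x east, y north, z up), v₁ plunges 67°→080° and v₂ plunges 55°→010°.
n = v₁ × v₂ = (0.464, 0.224, 0.211) (taken with n_z > 0).
Dip δ = arctan(|n_h|/n_z) = arctan(0.515/0.211) = 67.8°.
The horizontal component of n points toward azimuth atan2(n_x, n_y) = 64°, the dip direction.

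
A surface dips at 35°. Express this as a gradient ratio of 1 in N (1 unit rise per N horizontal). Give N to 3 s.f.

1 in 1.43

1 : N means tan θ = 1/N, so N = 1/tan 35° = 1/0.7002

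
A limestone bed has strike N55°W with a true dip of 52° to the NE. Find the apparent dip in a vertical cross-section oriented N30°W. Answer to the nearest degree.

The section lies 25° from the strike.
tan(apparent dip) = tan 52° · sin 25° = 0.5409
apparent dip = arctan 0.5409 = 28.41°

28°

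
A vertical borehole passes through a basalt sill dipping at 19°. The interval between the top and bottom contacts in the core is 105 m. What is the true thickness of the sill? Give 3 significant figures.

99.3 m

True thickness t = h · cos(dip) = 105 × cos 19°
t = 105 × 0.9455 = 99.279 m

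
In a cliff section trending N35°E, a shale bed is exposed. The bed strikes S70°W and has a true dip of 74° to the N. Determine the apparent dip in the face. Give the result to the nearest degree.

The strike is S70°W and the section trends N35°E; the acute angle between them is β = 35°.
tan(apparent dip) = tan 74° · sin 35° = 2.0003
α = arctan(2.0003) = 63.44°

63°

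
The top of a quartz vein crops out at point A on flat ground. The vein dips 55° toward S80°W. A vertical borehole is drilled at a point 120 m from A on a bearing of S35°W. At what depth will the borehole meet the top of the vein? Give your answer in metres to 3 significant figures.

The hole lies 45° from the dip direction, so the down-dip offset is 120 × cos 45° = 84.85 m.
Depth = down-dip offset × tan(dip) = 84.85 × tan 55° = 84.85 × 1.4281
Depth = 121.18 m

121 m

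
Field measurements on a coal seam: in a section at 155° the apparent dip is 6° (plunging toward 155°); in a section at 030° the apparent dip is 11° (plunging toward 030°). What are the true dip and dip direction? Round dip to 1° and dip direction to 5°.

true dip 18°, dip direction 085°

Represent each trace as a vector plunging at its apparent dip toward its trend (east-north-up frame): v₁ = (0.420, -0.901, -0.105), v₂ = (0.491, 0.850, -0.191).
Cross product v₁ × v₂ gives the pole to the plane: n ∝ (0.261, 0.029, 0.800).
tan δ = √(n_x²+n_y²)/n_z = 0.262/0.800, so δ = 18.2°.
Dip direction = azimuth of (n_x, n_y) = atan2(0.261, 0.029) = 84°.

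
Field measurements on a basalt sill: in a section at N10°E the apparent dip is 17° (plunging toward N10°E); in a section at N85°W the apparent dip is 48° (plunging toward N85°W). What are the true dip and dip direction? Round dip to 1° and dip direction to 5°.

true dip 50°, dip direction 295°

Represent each trace as a vector plunging at its apparent dip toward its trend (east-north-up frame): v₁ = (0.166, 0.942, -0.292), v₂ = (-0.667, 0.058, -0.743).
Cross product v₁ × v₂ gives the pole to the plane: n ∝ (-0.683, 0.318, 0.637).
tan δ = √(n_x²+n_y²)/n_z = 0.753/0.637, so δ = 49.8°.
Dip direction = azimuth of (n_x, n_y) = atan2(-0.683, 0.318) = 295°.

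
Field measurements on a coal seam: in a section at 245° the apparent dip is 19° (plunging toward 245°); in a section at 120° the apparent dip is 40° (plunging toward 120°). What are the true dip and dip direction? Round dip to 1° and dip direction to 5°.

true dip 53°, dip direction 170°

The two traces are lines in the plane: v₁ = (sin 245°·cos 19°, cos 245°·cos 19°, −sin 19°), v₂ = (sin 120°·cos 40°, cos 120°·cos 40°, −sin 40°).
The plane normal is n = v₁ × v₂ ∝ (0.132, -0.767, 0.593).
tan δ = √(n_x²+n_y²)/n_z = 0.778/0.593, so δ = 52.7°.
Dip direction = azimuth of (n_x, n_y) = atan2(0.132, -0.767) = 170°.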